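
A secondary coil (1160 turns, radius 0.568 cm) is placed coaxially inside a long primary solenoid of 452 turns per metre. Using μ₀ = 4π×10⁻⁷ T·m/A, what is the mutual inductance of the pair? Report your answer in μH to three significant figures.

The outer solenoid produces a uniform field B₁ = μ₀n₁I₁ across the inner coil,
so the flux linkage is N₂Φ = N₂B₁A₂ = μ₀n₁N₂A₂·I₁, giving M = μ₀n₁N₂A₂.
A₂ = πr² = π(5.680×10^-3 m)² = 1.014×10^-4 m².
M = (4π×10⁻⁷)(452)(1160)(1.014×10^-4) = 6.678×10^-5 H.

M ≈ 66.8 μH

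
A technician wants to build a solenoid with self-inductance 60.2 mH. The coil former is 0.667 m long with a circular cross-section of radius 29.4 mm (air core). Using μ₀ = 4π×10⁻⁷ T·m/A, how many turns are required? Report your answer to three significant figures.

A = πr² = π(2.940×10^-2 m)² = 2.715×10^-3 m².
From L = μ₀N²A/ℓ, N = √(Lℓ / (μ₀A)).
N = √[(6.020×10^-2)(0.667) / ((4π×10⁻⁷)×2.715×10^-3)] = √(1.177×10^7) ≈ 3430.3.

N ≈ 3430 turns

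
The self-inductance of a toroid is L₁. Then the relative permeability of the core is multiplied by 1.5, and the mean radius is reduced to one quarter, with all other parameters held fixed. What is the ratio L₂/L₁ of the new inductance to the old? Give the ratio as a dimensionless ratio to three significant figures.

For a toroid, L ∝ μᵣN²A/R.
L₂/L₁ = (1.5) × (0.25)^-1 = 6.00.

L₂/L₁ = 6.00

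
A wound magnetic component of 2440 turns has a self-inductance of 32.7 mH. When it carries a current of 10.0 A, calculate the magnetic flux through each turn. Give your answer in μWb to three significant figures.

Φ_B ≈ 134 μWb

From L = NΦ_B/I, the flux per turn is Φ_B = LI/N.
Φ_B = (3.270×10^-2 H)(10.0 A)/2440 = 1.340×10^-4 Wb.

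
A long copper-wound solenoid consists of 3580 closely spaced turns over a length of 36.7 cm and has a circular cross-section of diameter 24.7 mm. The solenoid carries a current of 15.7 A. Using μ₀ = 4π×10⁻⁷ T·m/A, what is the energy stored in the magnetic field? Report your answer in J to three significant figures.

A = π(d/2)² = π(1.235×10^-2 m)² = 4.792×10^-4 m².
L = μ₀N²A/ℓ = (4π×10⁻⁷)(3580)²(4.792×10^-4)/(0.367) = 2.103×10^-2 H.
U = ½LI² = ½(2.103×10^-2)(15.7)² = 2.592 J.

U ≈ 2.59 J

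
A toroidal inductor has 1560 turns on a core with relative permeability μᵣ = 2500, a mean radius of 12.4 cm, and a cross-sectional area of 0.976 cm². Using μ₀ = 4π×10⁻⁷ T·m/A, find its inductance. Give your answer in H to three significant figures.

L ≈ 0.958 H

For a thin toroid, L = μ₀μᵣN²A/(2πR).
L = (4π×10⁻⁷)(2500)(1560)²(9.760×10^-5) / (2π×0.124 m) = 0.9577 H.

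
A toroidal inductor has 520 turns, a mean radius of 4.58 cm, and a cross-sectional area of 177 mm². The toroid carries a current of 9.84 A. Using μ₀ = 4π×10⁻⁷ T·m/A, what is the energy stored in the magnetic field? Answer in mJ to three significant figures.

U ≈ 10.1 mJ

L = μ₀N²A/(2πR) = (4π×10⁻⁷)(520)²(1.770×10^-4)/(2π×4.580×10^-2) = 2.090×10^-4 H.
U = ½LI² = ½(2.090×10^-4)(9.84)² = 1.012×10^-2 J.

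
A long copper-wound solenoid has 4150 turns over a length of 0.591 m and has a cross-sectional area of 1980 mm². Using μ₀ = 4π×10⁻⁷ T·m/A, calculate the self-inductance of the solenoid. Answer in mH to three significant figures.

L ≈ 72.5 mH

A = 1980 mm² = 1.980×10^-3 m².
For a long solenoid, L = μ₀N²A/ℓ.
L = (4π×10⁻⁷)(4150)²(1.980×10^-3)/(0.591 m) = 7.251×10^-2 H.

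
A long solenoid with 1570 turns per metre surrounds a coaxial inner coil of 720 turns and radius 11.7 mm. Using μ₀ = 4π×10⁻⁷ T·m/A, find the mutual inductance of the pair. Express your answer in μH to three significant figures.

The outer solenoid produces a uniform field B₁ = μ₀n₁I₁ across the inner coil,
so the flux linkage is N₂Φ = N₂B₁A₂ = μ₀n₁N₂A₂·I₁, giving M = μ₀n₁N₂A₂.
A₂ = πr² = π(1.170×10^-2 m)² = 4.301×10^-4 m².
M = (4π×10⁻⁷)(1570)(720)(4.301×10^-4) = 6.109×10^-4 H.

M ≈ 611 μH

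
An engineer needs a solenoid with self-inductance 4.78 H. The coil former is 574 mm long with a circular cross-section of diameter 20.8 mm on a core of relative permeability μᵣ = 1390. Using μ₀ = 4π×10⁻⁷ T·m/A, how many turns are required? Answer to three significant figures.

A = π(d/2)² = π(1.040×10^-2 m)² = 3.398×10^-4 m².
From L = μ₀μᵣN²A/ℓ, N = √(Lℓ / (μ₀μᵣA)).
N = √[(4.78)(0.574) / ((4π×10⁻⁷)(1390)×3.398×10^-4)] = √(4.623×10^6) ≈ 2150.1.

N ≈ 2150 turns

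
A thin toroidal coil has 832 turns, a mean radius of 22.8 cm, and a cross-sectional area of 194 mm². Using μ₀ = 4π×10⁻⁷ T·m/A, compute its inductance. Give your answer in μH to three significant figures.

L ≈ 118 μH

For a thin toroid, L = μ₀N²A/(2πR).
L = (4π×10⁻⁷)(832)²(1.940×10^-4) / (2π×0.228 m) = 1.178×10^-4 H.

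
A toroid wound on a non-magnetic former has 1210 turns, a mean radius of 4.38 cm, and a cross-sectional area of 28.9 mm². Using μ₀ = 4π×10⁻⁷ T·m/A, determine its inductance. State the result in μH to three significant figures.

L ≈ 193 μH

For a thin toroid, L = μ₀N²A/(2πR).
L = (4π×10⁻⁷)(1210)²(2.890×10^-5) / (2π×4.380×10^-2 m) = 1.932×10^-4 H.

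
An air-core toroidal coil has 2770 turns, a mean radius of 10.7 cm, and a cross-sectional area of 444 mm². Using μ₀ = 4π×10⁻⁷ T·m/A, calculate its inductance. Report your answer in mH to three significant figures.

For a thin toroid, L = μ₀N²A/(2πR).
L = (4π×10⁻⁷)(2770)²(4.440×10^-4) / (2π×0.107 m) = 6.368×10^-3 H.

L ≈ 6.37 mH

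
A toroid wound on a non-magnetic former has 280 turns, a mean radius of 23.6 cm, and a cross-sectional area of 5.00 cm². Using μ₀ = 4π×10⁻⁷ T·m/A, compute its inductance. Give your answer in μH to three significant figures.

L ≈ 33.2 μH

For a thin toroid, L = μ₀N²A/(2πR).
L = (4π×10⁻⁷)(280)²(5.000×10^-4) / (2π×0.236 m) = 3.322×10^-5 H.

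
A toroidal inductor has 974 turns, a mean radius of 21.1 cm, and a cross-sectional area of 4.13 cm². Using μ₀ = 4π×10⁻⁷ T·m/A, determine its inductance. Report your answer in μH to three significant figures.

L ≈ 371 μH

For a thin toroid, L = μ₀N²A/(2πR).
L = (4π×10⁻⁷)(974)²(4.130×10^-4) / (2π×0.211 m) = 3.714×10^-4 H.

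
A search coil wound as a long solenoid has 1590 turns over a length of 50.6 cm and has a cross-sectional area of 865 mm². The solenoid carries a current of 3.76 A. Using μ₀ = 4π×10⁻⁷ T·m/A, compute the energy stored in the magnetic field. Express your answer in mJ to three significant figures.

U ≈ 38.4 mJ

A = 865 mm² = 8.650×10^-4 m².
L = μ₀N²A/ℓ = (4π×10⁻⁷)(1590)²(8.650×10^-4)/(0.506) = 5.431×10^-3 H.
U = ½LI² = ½(5.431×10^-3)(3.76)² = 3.839×10^-2 J.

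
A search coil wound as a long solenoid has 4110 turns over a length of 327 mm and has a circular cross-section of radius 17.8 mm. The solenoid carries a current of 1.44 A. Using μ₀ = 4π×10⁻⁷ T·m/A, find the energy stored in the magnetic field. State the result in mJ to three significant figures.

U ≈ 67.0 mJ

A = πr² = π(1.780×10^-2 m)² = 9.954×10^-4 m².
L = μ₀N²A/ℓ = (4π×10⁻⁷)(4110)²(9.954×10^-4)/(0.327) = 6.462×10^-2 H.
U = ½LI² = ½(6.462×10^-2)(1.44)² = 6.699×10^-2 J.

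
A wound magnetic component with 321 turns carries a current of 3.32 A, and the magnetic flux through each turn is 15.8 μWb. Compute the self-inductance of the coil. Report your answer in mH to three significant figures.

L ≈ 1.53 mH

Self-inductance is defined by L = NΦ_B/I (flux linkage over current).
L = (321)(1.580×10^-5 Wb)/(3.32 A) = 1.528×10^-3 H.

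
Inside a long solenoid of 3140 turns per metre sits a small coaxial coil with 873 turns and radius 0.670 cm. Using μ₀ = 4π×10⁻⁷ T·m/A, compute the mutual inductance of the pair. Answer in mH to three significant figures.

M ≈ 0.486 mH

The outer solenoid produces a uniform field B₁ = μ₀n₁I₁ across the inner coil,
so the flux linkage is N₂Φ = N₂B₁A₂ = μ₀n₁N₂A₂·I₁, giving M = μ₀n₁N₂A₂.
A₂ = πr² = π(6.700×10^-3 m)² = 1.410×10^-4 m².
M = (4π×10⁻⁷)(3140)(873)(1.410×10^-4) = 4.858×10^-4 H.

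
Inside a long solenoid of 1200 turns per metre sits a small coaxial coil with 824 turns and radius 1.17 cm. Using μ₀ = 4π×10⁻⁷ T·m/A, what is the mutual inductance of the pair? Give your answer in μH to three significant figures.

The outer solenoid produces a uniform field B₁ = μ₀n₁I₁ across the inner coil,
so the flux linkage is N₂Φ = N₂B₁A₂ = μ₀n₁N₂A₂·I₁, giving M = μ₀n₁N₂A₂.
A₂ = πr² = π(1.170×10^-2 m)² = 4.301×10^-4 m².
M = (4π×10⁻⁷)(1200)(824)(4.301×10^-4) = 5.344×10^-4 H.

M ≈ 534 μH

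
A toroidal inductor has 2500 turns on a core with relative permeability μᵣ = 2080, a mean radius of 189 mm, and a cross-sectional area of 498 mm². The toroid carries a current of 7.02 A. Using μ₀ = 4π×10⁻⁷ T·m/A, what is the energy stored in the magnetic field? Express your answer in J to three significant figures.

L = μ₀μᵣN²A/(2πR) = (4π×10⁻⁷)(2080)(2500)²(4.980×10^-4)/(2π×0.189) = 6.851 H.
U = ½LI² = ½(6.851)(7.02)² = 168.8 J.

U ≈ 169 J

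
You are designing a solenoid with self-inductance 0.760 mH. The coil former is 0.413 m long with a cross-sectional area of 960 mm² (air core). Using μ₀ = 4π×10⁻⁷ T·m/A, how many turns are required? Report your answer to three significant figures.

A = 960 mm² = 9.600×10^-4 m².
From L = μ₀N²A/ℓ, N = √(Lℓ / (μ₀A)).
N = √[(7.600×10^-4)(0.413) / ((4π×10⁻⁷)×9.600×10^-4)] = √(2.602×10^5) ≈ 510.1.

N ≈ 510 turns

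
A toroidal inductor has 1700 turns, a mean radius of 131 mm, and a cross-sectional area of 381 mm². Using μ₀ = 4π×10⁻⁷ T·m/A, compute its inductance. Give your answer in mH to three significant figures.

For a thin toroid, L = μ₀N²A/(2πR).
L = (4π×10⁻⁷)(1700)²(3.810×10^-4) / (2π×0.131 m) = 1.681×10^-3 H.

L ≈ 1.68 mH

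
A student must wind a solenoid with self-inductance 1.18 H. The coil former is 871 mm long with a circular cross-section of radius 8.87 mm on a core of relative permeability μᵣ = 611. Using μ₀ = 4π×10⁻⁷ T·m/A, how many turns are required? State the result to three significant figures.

N ≈ 2330 turns

A = πr² = π(8.870×10^-3 m)² = 2.472×10^-4 m².
From L = μ₀μᵣN²A/ℓ, N = √(Lℓ / (μ₀μᵣA)).
N = √[(1.18)(0.871) / ((4π×10⁻⁷)(611)×2.472×10^-4)] = √(5.416×10^6) ≈ 2327.2.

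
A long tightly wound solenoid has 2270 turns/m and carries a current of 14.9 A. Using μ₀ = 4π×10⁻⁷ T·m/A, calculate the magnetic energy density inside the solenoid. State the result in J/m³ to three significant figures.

u ≈ 719 J/m³

B = μ₀nI = (4π×10⁻⁷)(2.270×10^3)(14.9) = 4.250×10^-2 T.
u = B²/(2μ₀) = (4.250×10^-2)²/(2×4π×10⁻⁷) = 718.8 J/m³.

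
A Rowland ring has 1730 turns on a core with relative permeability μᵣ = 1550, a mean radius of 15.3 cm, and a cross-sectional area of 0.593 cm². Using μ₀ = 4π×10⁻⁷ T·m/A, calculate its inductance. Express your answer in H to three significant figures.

L ≈ 0.360 H

For a thin toroid, L = μ₀μᵣN²A/(2πR).
L = (4π×10⁻⁷)(1550)(1730)²(5.930×10^-5) / (2π×0.153 m) = 0.3596 H.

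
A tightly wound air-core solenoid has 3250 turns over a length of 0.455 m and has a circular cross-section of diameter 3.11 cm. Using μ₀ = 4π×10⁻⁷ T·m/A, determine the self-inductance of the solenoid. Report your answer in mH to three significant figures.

A = π(d/2)² = π(1.555×10^-2 m)² = 7.596×10^-4 m².
For a long solenoid, L = μ₀N²A/ℓ.
L = (4π×10⁻⁷)(3250)²(7.596×10^-4)/(0.455 m) = 2.216×10^-2 H.

L ≈ 22.2 mH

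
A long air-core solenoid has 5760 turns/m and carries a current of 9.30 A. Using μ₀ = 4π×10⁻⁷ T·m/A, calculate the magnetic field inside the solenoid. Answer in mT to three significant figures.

Inside a long solenoid, B = μ₀nI.
B = (4π×10⁻⁷)(5.760×10^3 m⁻¹)(9.30 A) = 6.732×10^-2 T.

B ≈ 67.3 mT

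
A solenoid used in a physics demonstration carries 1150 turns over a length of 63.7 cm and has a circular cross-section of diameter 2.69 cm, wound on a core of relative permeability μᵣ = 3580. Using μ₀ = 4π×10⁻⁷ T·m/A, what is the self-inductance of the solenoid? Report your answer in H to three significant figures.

L ≈ 5.31 H

A = π(d/2)² = π(1.345×10^-2 m)² = 5.683×10^-4 m².
For a long solenoid, L = μ₀μᵣN²A/ℓ.
L = (4π×10⁻⁷)(3580)(1150)²(5.683×10^-4)/(0.637 m) = 5.308 H.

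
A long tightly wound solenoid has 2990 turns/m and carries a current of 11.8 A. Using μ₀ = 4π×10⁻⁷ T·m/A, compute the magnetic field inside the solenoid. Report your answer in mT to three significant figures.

B ≈ 44.3 mT

Inside a long solenoid, B = μ₀nI.
B = (4π×10⁻⁷)(2.990×10^3 m⁻¹)(11.8 A) = 4.434×10^-2 T.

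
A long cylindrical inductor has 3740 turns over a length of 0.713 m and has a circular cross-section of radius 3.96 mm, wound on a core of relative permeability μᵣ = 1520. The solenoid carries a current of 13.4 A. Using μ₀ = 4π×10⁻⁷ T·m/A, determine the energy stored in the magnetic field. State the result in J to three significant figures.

U ≈ 166 J

A = πr² = π(3.960×10^-3 m)² = 4.927×10^-5 m².
L = μ₀μᵣN²A/ℓ = (4π×10⁻⁷)(1520)(3740)²(4.927×10^-5)/(0.713) = 1.846 H.
U = ½LI² = ½(1.846)(13.4)² = 165.7 J.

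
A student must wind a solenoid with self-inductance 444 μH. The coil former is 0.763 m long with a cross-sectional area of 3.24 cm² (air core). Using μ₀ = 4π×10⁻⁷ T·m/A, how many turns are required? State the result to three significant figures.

N ≈ 912 turns

A = 3.24 cm² = 3.240×10^-4 m².
From L = μ₀N²A/ℓ, N = √(Lℓ / (μ₀A)).
N = √[(4.440×10^-4)(0.763) / ((4π×10⁻⁷)×3.240×10^-4)] = √(8.321×10^5) ≈ 912.2.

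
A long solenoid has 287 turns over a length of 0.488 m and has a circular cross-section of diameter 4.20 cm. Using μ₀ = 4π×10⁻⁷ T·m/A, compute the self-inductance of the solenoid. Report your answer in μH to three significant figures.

L ≈ 294 μH

A = π(d/2)² = π(2.100×10^-2 m)² = 1.385×10^-3 m².
For a long solenoid, L = μ₀N²A/ℓ.
L = (4π×10⁻⁷)(287)²(1.385×10^-3)/(0.488 m) = 2.939×10^-4 H.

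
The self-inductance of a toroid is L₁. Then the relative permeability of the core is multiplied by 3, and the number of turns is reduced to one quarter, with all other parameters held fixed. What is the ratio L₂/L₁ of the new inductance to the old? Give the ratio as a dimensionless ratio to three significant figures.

L₂/L₁ = 0.188

For a toroid, L ∝ μᵣN²A/R.
L₂/L₁ = (3) × (0.25)^2 = 0.188.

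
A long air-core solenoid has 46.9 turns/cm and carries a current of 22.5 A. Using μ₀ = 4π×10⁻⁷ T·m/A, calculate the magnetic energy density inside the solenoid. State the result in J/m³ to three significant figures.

B = μ₀nI = (4π×10⁻⁷)(4.690×10^3)(22.5) = 0.1326 T.
u = B²/(2μ₀) = (0.1326)²/(2×4π×10⁻⁷) = 6.997×10^3 J/m³.

u ≈ 7000 J/m³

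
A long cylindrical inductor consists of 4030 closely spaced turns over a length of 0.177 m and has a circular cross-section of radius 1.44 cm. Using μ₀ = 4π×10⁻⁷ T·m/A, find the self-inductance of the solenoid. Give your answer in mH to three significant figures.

L ≈ 75.1 mH

A = πr² = π(1.440×10^-2 m)² = 6.514×10^-4 m².
For a long solenoid, L = μ₀N²A/ℓ.
L = (4π×10⁻⁷)(4030)²(6.514×10^-4)/(0.177 m) = 7.511×10^-2 H.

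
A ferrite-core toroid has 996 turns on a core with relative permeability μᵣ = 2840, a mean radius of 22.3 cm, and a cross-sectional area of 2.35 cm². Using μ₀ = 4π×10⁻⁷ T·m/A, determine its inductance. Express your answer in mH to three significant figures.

For a thin toroid, L = μ₀μᵣN²A/(2πR).
L = (4π×10⁻⁷)(2840)(996)²(2.350×10^-4) / (2π×0.223 m) = 0.5938 H.

L ≈ 594 mH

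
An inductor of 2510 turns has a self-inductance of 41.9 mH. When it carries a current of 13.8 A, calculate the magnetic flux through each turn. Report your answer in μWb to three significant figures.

Φ_B ≈ 230 μWb

From L = NΦ_B/I, the flux per turn is Φ_B = LI/N.
Φ_B = (4.190×10^-2 H)(13.8 A)/2510 = 2.304×10^-4 Wb.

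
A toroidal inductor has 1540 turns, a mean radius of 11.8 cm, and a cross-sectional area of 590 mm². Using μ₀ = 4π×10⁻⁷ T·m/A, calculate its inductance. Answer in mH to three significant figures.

L ≈ 2.37 mH

For a thin toroid, L = μ₀N²A/(2πR).
L = (4π×10⁻⁷)(1540)²(5.900×10^-4) / (2π×0.118 m) = 2.372×10^-3 H.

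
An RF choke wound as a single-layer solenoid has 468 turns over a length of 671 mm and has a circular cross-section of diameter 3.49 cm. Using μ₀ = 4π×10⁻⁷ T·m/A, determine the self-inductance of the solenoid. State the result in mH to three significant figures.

L ≈ 0.392 mH

A = π(d/2)² = π(1.745×10^-2 m)² = 9.566×10^-4 m².
For a long solenoid, L = μ₀N²A/ℓ.
L = (4π×10⁻⁷)(468)²(9.566×10^-4)/(0.671 m) = 3.924×10^-4 H.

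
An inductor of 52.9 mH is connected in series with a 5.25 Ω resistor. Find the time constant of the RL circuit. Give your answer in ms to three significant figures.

τ ≈ 10.1 ms

τ = L/R = (5.290×10^-2 H)/(5.25 Ω) = 1.008×10^-2 s.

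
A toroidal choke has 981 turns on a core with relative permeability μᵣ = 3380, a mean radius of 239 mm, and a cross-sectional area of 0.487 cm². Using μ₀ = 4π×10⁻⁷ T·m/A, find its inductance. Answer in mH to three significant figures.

L ≈ 133 mH

For a thin toroid, L = μ₀μᵣN²A/(2πR).
L = (4π×10⁻⁷)(3380)(981)²(4.870×10^-5) / (2π×0.239 m) = 0.1326 H.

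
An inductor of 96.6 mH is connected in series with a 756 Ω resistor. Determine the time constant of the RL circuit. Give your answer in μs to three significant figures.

τ = L/R = (9.660×10^-2 H)/(756 Ω) = 1.278×10^-4 s.

τ ≈ 128 μs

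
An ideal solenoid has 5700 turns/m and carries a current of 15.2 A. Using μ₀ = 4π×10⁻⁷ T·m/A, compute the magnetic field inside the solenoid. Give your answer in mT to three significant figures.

B ≈ 109 mT

Inside a long solenoid, B = μ₀nI.
B = (4π×10⁻⁷)(5.700×10^3 m⁻¹)(15.2 A) = 0.1089 T.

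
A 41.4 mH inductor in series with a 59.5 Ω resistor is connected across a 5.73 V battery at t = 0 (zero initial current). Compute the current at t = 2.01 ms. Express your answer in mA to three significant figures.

I ≈ 90.9 mA

τ = L/R = 4.140×10^-2/59.5 = 6.958×10^-4 s; final current I_∞ = ε/R = 5.73/59.5 = 9.630×10^-2 A.
I(t) = I_∞(1 − e^(−t/τ)) with t/τ = 2.889.
I = (9.630×10^-2)(1 − e^(−2.889)) = 9.094×10^-2 A.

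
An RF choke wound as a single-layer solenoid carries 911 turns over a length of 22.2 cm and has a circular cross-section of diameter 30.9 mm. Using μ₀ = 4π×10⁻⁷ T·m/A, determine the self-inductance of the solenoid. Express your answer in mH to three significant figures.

A = π(d/2)² = π(1.545×10^-2 m)² = 7.499×10^-4 m².
For a long solenoid, L = μ₀N²A/ℓ.
L = (4π×10⁻⁷)(911)²(7.499×10^-4)/(0.222 m) = 3.523×10^-3 H.

L ≈ 3.52 mH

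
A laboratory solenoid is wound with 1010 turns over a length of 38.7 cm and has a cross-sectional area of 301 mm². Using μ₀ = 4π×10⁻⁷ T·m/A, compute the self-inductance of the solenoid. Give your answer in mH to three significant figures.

A = 301 mm² = 3.010×10^-4 m².
For a long solenoid, L = μ₀N²A/ℓ.
L = (4π×10⁻⁷)(1010)²(3.010×10^-4)/(0.387 m) = 9.970×10^-4 H.

L ≈ 0.997 mH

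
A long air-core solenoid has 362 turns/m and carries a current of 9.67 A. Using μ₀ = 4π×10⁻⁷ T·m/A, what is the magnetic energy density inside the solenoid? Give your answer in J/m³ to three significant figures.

B = μ₀nI = (4π×10⁻⁷)(362)(9.67) = 4.399×10^-3 T.
u = B²/(2μ₀) = (4.399×10^-3)²/(2×4π×10⁻⁷) = 7.699 J/m³.

u ≈ 7.70 J/m³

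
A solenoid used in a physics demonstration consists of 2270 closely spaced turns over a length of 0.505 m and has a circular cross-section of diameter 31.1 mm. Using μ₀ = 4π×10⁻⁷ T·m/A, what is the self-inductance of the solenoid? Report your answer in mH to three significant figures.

L ≈ 9.74 mH

A = π(d/2)² = π(1.555×10^-2 m)² = 7.596×10^-4 m².
For a long solenoid, L = μ₀N²A/ℓ.
L = (4π×10⁻⁷)(2270)²(7.596×10^-4)/(0.505 m) = 9.740×10^-3 H.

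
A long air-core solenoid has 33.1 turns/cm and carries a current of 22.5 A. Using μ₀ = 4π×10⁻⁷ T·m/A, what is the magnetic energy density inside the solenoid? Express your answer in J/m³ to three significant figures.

u ≈ 3480 J/m³

B = μ₀nI = (4π×10⁻⁷)(3.310×10^3)(22.5) = 9.359×10^-2 T.
u = B²/(2μ₀) = (9.359×10^-2)²/(2×4π×10⁻⁷) = 3.48498×10^3 J/m³.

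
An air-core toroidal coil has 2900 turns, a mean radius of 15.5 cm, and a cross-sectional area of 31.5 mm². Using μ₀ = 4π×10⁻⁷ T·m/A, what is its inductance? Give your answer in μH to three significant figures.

For a thin toroid, L = μ₀N²A/(2πR).
L = (4π×10⁻⁷)(2900)²(3.150×10^-5) / (2π×0.155 m) = 3.418×10^-4 H.

L ≈ 342 μH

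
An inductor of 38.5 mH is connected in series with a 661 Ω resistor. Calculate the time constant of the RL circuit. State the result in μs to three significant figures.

τ ≈ 58.2 μs

τ = L/R = (3.850×10^-2 H)/(661 Ω) = 5.8245×10^-5 s.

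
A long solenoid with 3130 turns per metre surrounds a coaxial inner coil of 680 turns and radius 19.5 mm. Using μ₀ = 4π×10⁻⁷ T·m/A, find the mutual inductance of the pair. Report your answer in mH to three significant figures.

M ≈ 3.20 mH

The outer solenoid produces a uniform field B₁ = μ₀n₁I₁ across the inner coil,
so the flux linkage is N₂Φ = N₂B₁A₂ = μ₀n₁N₂A₂·I₁, giving M = μ₀n₁N₂A₂.
A₂ = πr² = π(1.950×10^-2 m)² = 1.1946×10^-3 m².
M = (4π×10⁻⁷)(3130)(680)(1.1946×10^-3) = 3.195×10^-3 H.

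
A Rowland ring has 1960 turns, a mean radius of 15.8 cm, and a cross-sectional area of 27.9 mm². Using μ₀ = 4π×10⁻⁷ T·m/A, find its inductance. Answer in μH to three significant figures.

L ≈ 136 μH

For a thin toroid, L = μ₀N²A/(2πR).
L = (4π×10⁻⁷)(1960)²(2.790×10^-5) / (2π×0.158 m) = 1.357×10^-4 H.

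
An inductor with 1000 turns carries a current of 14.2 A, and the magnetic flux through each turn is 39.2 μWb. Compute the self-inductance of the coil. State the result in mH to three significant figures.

L ≈ 2.76 mH

Self-inductance is defined by L = NΦ_B/I (flux linkage over current).
L = (1000)(3.920×10^-5 Wb)/(14.2 A) = 2.761×10^-3 H.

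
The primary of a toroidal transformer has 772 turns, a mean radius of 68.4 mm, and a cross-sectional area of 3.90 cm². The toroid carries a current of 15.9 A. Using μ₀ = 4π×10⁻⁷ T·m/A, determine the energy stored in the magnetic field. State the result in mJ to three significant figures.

L = μ₀N²A/(2πR) = (4π×10⁻⁷)(772)²(3.900×10^-4)/(2π×6.840×10^-2) = 6.796×10^-4 H.
U = ½LI² = ½(6.796×10^-4)(15.9)² = 8.591×10^-2 J.

U ≈ 85.9 mJ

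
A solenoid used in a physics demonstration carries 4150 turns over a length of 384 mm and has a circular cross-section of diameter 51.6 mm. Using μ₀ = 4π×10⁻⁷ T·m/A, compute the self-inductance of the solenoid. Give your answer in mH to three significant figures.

A = π(d/2)² = π(2.580×10^-2 m)² = 2.091×10^-3 m².
For a long solenoid, L = μ₀N²A/ℓ.
L = (4π×10⁻⁷)(4150)²(2.091×10^-3)/(0.384 m) = 0.1179 H.

L ≈ 118 mH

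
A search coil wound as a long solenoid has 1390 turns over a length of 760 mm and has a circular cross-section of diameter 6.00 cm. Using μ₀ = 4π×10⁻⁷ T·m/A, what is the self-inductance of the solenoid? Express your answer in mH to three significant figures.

L ≈ 9.03 mH

A = π(d/2)² = π(3.000×10^-2 m)² = 2.827×10^-3 m².
For a long solenoid, L = μ₀N²A/ℓ.
L = (4π×10⁻⁷)(1390)²(2.827×10^-3)/(0.76 m) = 9.033×10^-3 H.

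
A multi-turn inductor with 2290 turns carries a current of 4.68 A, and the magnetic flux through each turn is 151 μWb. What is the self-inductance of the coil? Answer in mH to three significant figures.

L ≈ 73.9 mH

Self-inductance is defined by L = NΦ_B/I (flux linkage over current).
L = (2290)(1.510×10^-4 Wb)/(4.68 A) = 7.389×10^-2 H.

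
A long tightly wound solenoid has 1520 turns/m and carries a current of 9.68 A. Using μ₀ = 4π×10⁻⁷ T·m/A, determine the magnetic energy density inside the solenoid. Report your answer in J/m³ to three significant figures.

B = μ₀nI = (4π×10⁻⁷)(1.520×10^3)(9.68) = 1.849×10^-2 T.
u = B²/(2μ₀) = (1.849×10^-2)²/(2×4π×10⁻⁷) = 136 J/m³.

u ≈ 136 J/m³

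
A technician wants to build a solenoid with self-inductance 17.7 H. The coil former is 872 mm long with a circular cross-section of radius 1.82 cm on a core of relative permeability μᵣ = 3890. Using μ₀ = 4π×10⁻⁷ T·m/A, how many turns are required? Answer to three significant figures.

A = πr² = π(1.820×10^-2 m)² = 1.041×10^-3 m².
From L = μ₀μᵣN²A/ℓ, N = √(Lℓ / (μ₀μᵣA)).
N = √[(17.7)(0.872) / ((4π×10⁻⁷)(3890)×1.041×10^-3)] = √(3.034×10^6) ≈ 1741.9.

N ≈ 1740 turns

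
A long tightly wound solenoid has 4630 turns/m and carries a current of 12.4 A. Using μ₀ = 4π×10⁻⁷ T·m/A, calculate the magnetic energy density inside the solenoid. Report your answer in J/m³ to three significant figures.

u ≈ 2070 J/m³

B = μ₀nI = (4π×10⁻⁷)(4.630×10^3)(12.4) = 7.2146×10^-2 T.
u = B²/(2μ₀) = (7.2146×10^-2)²/(2×4π×10⁻⁷) = 2.071×10^3 J/m³.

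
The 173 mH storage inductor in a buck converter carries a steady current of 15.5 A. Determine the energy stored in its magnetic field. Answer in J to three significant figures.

U ≈ 20.8 J

Stored magnetic energy: U = ½LI².
U = ½(0.173 H)(15.5 A)² = 20.78 J.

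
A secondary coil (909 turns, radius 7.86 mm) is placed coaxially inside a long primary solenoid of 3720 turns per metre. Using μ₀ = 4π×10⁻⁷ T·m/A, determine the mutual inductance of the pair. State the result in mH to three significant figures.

M ≈ 0.825 mH

The outer solenoid produces a uniform field B₁ = μ₀n₁I₁ across the inner coil,
so the flux linkage is N₂Φ = N₂B₁A₂ = μ₀n₁N₂A₂·I₁, giving M = μ₀n₁N₂A₂.
A₂ = πr² = π(7.860×10^-3 m)² = 1.941×10^-4 m².
M = (4π×10⁻⁷)(3720)(909)(1.941×10^-4) = 8.247×10^-4 H.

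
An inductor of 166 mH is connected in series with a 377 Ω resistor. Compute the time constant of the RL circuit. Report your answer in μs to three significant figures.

τ ≈ 440 μs

τ = L/R = (0.166 H)/(377 Ω) = 4.403×10^-4 s.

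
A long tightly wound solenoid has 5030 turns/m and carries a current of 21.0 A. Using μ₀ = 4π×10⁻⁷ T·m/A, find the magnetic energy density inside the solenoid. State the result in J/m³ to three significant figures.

B = μ₀nI = (4π×10⁻⁷)(5.030×10^3)(21.0) = 0.1327 T.
u = B²/(2μ₀) = (0.1327)²/(2×4π×10⁻⁷) = 7.011×10^3 J/m³.

u ≈ 7010 J/m³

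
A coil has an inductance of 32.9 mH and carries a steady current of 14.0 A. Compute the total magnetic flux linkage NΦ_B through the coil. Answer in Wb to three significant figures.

From L = NΦ_B/I, the flux linkage is NΦ_B = LI.
NΦ_B = (3.290×10^-2 H)(14.0 A) = 0.4606 Wb.

NΦ_B ≈ 0.461 Wb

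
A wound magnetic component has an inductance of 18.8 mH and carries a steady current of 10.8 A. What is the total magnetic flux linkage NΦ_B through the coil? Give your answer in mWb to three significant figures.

NΦ_B ≈ 203 mWb

From L = NΦ_B/I, the flux linkage is NΦ_B = LI.
NΦ_B = (1.880×10^-2 H)(10.8 A) = 0.203 Wb.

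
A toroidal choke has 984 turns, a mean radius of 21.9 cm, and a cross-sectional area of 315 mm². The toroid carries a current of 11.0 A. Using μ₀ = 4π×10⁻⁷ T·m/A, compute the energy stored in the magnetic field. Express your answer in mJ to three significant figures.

L = μ₀N²A/(2πR) = (4π×10⁻⁷)(984)²(3.150×10^-4)/(2π×0.219) = 2.785×10^-4 H.
U = ½LI² = ½(2.785×10^-4)(11.0)² = 1.685×10^-2 J.

U ≈ 16.9 mJ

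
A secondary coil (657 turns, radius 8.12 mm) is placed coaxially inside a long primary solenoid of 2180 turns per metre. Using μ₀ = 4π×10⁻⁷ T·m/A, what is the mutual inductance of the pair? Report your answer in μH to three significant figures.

The outer solenoid produces a uniform field B₁ = μ₀n₁I₁ across the inner coil,
so the flux linkage is N₂Φ = N₂B₁A₂ = μ₀n₁N₂A₂·I₁, giving M = μ₀n₁N₂A₂.
A₂ = πr² = π(8.120×10^-3 m)² = 2.071×10^-4 m².
M = (4π×10⁻⁷)(2180)(657)(2.071×10^-4) = 3.728×10^-4 H.

M ≈ 373 μH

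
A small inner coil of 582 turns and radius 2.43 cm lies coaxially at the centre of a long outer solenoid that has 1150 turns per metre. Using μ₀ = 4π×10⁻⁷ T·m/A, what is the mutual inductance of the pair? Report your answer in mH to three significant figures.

M ≈ 1.56 mH

The outer solenoid produces a uniform field B₁ = μ₀n₁I₁ across the inner coil,
so the flux linkage is N₂Φ = N₂B₁A₂ = μ₀n₁N₂A₂·I₁, giving M = μ₀n₁N₂A₂.
A₂ = πr² = π(2.430×10^-2 m)² = 1.855×10^-3 m².
M = (4π×10⁻⁷)(1150)(582)(1.855×10^-3) = 1.560×10^-3 H.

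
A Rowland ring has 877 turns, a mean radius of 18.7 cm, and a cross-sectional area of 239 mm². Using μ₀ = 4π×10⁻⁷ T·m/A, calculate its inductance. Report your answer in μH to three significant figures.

L ≈ 197 μH

For a thin toroid, L = μ₀N²A/(2πR).
L = (4π×10⁻⁷)(877)²(2.390×10^-4) / (2π×0.187 m) = 1.966×10^-4 H.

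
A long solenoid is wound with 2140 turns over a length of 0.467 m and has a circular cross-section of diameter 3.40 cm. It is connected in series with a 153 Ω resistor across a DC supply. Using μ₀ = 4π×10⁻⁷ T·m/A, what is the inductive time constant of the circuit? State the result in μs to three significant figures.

τ ≈ 73.1 μs

A = π(d/2)² = π(1.700×10^-2 m)² = 9.079×10^-4 m².
L = μ₀N²A/ℓ = (4π×10⁻⁷)(2140)²(9.079×10^-4)/(0.467) = 1.119×10^-2 H.
τ = L/R = (1.119×10^-2)/(153) = 7.313×10^-5 s.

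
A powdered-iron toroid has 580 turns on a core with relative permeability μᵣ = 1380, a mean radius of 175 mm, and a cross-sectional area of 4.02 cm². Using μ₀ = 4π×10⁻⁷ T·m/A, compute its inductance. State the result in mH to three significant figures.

For a thin toroid, L = μ₀μᵣN²A/(2πR).
L = (4π×10⁻⁷)(1380)(580)²(4.020×10^-4) / (2π×0.175 m) = 0.2133 H.

L ≈ 213 mH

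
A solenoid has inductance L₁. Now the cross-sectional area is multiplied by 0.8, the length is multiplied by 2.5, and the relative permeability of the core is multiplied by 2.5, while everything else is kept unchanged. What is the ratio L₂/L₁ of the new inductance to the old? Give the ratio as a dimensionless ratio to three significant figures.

L₂/L₁ = 0.800

For a solenoid, L ∝ μᵣN²A/ℓ.
L₂/L₁ = (0.8) × (2.5)^-1 × (2.5) = 0.800.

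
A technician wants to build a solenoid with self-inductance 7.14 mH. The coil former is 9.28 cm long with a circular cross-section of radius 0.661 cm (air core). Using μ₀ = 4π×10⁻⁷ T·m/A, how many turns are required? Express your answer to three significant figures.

A = πr² = π(6.610×10^-3 m)² = 1.373×10^-4 m².
From L = μ₀N²A/ℓ, N = √(Lℓ / (μ₀A)).
N = √[(7.140×10^-3)(9.280×10^-2) / ((4π×10⁻⁷)×1.373×10^-4)] = √(3.841×10^6) ≈ 1959.9.

N ≈ 1960 turns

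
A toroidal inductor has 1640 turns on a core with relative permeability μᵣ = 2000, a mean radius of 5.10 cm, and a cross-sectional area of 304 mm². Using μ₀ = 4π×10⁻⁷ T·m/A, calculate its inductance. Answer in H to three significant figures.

L ≈ 6.41 H

For a thin toroid, L = μ₀μᵣN²A/(2πR).
L = (4π×10⁻⁷)(2000)(1640)²(3.040×10^-4) / (2π×5.100×10^-2 m) = 6.413 H.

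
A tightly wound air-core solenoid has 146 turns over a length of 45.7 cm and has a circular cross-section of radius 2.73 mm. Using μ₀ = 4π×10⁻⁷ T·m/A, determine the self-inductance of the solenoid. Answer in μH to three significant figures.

L ≈ 1.37 μH

A = πr² = π(2.730×10^-3 m)² = 2.341×10^-5 m².
For a long solenoid, L = μ₀N²A/ℓ.
L = (4π×10⁻⁷)(146)²(2.341×10^-5)/(0.457 m) = 1.372×10^-6 H.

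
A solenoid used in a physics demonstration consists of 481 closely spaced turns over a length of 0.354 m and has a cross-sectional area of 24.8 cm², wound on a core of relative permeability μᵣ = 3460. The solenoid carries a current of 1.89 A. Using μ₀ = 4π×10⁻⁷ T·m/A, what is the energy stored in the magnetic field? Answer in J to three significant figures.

A = 24.8 cm² = 2.480×10^-3 m².
L = μ₀μᵣN²A/ℓ = (4π×10⁻⁷)(3460)(481)²(2.480×10^-3)/(0.354) = 7.047 H.
U = ½LI² = ½(7.047)(1.89)² = 12.59 J.

U ≈ 12.6 J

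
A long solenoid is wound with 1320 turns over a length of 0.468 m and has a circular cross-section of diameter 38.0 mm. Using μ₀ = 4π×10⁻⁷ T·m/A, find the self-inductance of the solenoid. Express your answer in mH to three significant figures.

L ≈ 5.31 mH

A = π(d/2)² = π(1.900×10^-2 m)² = 1.134×10^-3 m².
For a long solenoid, L = μ₀N²A/ℓ.
L = (4π×10⁻⁷)(1320)²(1.134×10^-3)/(0.468 m) = 5.306×10^-3 H.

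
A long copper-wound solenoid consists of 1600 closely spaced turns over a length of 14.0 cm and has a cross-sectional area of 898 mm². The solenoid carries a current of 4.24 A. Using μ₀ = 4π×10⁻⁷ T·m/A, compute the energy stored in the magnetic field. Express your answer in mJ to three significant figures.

U ≈ 185 mJ

A = 898 mm² = 8.980×10^-4 m².
L = μ₀N²A/ℓ = (4π×10⁻⁷)(1600)²(8.980×10^-4)/(0.14) = 2.063×10^-2 H.
U = ½LI² = ½(2.063×10^-2)(4.24)² = 0.18548 J.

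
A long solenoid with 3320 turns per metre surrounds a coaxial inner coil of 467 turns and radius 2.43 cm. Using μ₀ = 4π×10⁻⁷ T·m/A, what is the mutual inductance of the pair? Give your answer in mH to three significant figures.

The outer solenoid produces a uniform field B₁ = μ₀n₁I₁ across the inner coil,
so the flux linkage is N₂Φ = N₂B₁A₂ = μ₀n₁N₂A₂·I₁, giving M = μ₀n₁N₂A₂.
A₂ = πr² = π(2.430×10^-2 m)² = 1.855×10^-3 m².
M = (4π×10⁻⁷)(3320)(467)(1.855×10^-3) = 3.614×10^-3 H.

M ≈ 3.61 mH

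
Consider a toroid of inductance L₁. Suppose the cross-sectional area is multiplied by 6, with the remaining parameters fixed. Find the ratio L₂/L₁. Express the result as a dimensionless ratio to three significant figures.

L₂/L₁ = 6.00

For a toroid, L ∝ μᵣN²A/R.
L₂/L₁ = (6) = 6.00.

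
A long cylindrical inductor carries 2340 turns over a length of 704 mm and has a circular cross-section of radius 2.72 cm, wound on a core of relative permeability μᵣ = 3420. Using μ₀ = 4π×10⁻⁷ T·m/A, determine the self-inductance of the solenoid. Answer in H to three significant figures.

L ≈ 77.7 H

A = πr² = π(2.720×10^-2 m)² = 2.324×10^-3 m².
For a long solenoid, L = μ₀μᵣN²A/ℓ.
L = (4π×10⁻⁷)(3420)(2340)²(2.324×10^-3)/(0.704 m) = 77.69 H.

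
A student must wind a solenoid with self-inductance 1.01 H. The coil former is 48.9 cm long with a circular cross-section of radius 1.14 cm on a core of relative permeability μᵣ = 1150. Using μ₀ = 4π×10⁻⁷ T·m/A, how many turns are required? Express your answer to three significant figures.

A = πr² = π(1.140×10^-2 m)² = 4.083×10^-4 m².
From L = μ₀μᵣN²A/ℓ, N = √(Lℓ / (μ₀μᵣA)).
N = √[(1.01)(0.489) / ((4π×10⁻⁷)(1150)×4.083×10^-4)] = √(8.371×10^5) ≈ 914.9.

N ≈ 915 turns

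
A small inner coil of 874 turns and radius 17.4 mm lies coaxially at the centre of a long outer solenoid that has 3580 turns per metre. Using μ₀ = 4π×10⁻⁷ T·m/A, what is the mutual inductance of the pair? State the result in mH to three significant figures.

M ≈ 3.74 mH

The outer solenoid produces a uniform field B₁ = μ₀n₁I₁ across the inner coil,
so the flux linkage is N₂Φ = N₂B₁A₂ = μ₀n₁N₂A₂·I₁, giving M = μ₀n₁N₂A₂.
A₂ = πr² = π(1.740×10^-2 m)² = 9.511×10^-4 m².
M = (4π×10⁻⁷)(3580)(874)(9.511×10^-4) = 3.740×10^-3 H.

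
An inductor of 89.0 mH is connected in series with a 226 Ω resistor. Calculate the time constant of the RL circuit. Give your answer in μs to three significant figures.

τ ≈ 394 μs

τ = L/R = (8.900×10^-2 H)/(226 Ω) = 3.938×10^-4 s.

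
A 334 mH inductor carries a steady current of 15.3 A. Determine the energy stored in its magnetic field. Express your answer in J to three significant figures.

U ≈ 39.1 J

Stored magnetic energy: U = ½LI².
U = ½(0.334 H)(15.3 A)² = 39.09 J.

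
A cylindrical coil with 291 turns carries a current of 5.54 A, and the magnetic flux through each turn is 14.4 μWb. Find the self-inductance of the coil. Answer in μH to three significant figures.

Self-inductance is defined by L = NΦ_B/I (flux linkage over current).
L = (291)(1.440×10^-5 Wb)/(5.54 A) = 7.564×10^-4 H.

L ≈ 756 μH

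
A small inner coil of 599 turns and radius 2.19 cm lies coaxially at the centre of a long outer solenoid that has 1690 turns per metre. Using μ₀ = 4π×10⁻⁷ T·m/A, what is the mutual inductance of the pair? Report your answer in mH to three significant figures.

The outer solenoid produces a uniform field B₁ = μ₀n₁I₁ across the inner coil,
so the flux linkage is N₂Φ = N₂B₁A₂ = μ₀n₁N₂A₂·I₁, giving M = μ₀n₁N₂A₂.
A₂ = πr² = π(2.190×10^-2 m)² = 1.507×10^-3 m².
M = (4π×10⁻⁷)(1690)(599)(1.507×10^-3) = 1.917×10^-3 H.

M ≈ 1.92 mH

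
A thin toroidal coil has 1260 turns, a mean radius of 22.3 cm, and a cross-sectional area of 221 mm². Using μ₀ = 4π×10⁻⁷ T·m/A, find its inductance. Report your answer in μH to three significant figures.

For a thin toroid, L = μ₀N²A/(2πR).
L = (4π×10⁻⁷)(1260)²(2.210×10^-4) / (2π×0.223 m) = 3.147×10^-4 H.

L ≈ 315 μH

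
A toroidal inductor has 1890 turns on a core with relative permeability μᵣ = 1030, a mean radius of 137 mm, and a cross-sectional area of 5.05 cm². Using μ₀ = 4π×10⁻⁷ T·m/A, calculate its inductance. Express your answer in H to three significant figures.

L ≈ 2.71 H

For a thin toroid, L = μ₀μᵣN²A/(2πR).
L = (4π×10⁻⁷)(1030)(1890)²(5.050×10^-4) / (2π×0.137 m) = 2.712 H.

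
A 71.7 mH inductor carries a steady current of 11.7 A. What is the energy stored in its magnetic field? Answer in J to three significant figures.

U ≈ 4.91 J

Stored magnetic energy: U = ½LI².
U = ½(7.170×10^-2 H)(11.7 A)² = 4.908 J.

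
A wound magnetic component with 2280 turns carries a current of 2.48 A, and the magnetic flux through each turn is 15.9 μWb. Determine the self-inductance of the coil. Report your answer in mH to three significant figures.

L ≈ 14.6 mH

Self-inductance is defined by L = NΦ_B/I (flux linkage over current).
L = (2280)(1.590×10^-5 Wb)/(2.48 A) = 1.462×10^-2 H.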